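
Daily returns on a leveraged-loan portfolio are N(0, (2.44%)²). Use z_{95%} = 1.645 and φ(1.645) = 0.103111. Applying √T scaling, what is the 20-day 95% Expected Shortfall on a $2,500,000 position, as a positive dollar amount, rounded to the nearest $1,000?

σ_{20d} = 2.44% × √20 = 10.912%.
ES multiplier = φ(z)/(1−α) = 0.103111/0.05 = 2.062.
ES = 10.912% × 2.062 = 22.501%; on $2,500,000: $562,525.

$563,000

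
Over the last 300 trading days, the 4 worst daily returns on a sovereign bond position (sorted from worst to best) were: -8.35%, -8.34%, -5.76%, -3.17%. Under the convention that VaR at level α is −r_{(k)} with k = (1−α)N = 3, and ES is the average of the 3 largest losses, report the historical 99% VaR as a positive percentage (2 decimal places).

k = 3; the 3rd lowest return is -5.76%, so VaR = 5.76%.

5.76%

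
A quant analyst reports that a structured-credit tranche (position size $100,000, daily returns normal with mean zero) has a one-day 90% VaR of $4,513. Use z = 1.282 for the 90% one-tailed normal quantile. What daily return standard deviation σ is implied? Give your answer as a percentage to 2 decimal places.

VaR as a fraction: $4,513 / $100,000 = 4.513%.
σ = VaR / z = 4.513% / 1.282 = 3.520%.

3.52%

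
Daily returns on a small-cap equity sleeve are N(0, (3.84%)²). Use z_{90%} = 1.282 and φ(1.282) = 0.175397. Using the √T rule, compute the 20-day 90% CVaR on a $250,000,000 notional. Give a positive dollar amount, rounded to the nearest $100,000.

σ_{20d} = 3.84% × √20 = 17.173%.
ES multiplier = φ(z)/(1−α) = 0.175397/0.1 = 1.754.
ES = 17.173% × 1.754 = 30.121%; on $250,000,000: $75,302,500.

$75,300,000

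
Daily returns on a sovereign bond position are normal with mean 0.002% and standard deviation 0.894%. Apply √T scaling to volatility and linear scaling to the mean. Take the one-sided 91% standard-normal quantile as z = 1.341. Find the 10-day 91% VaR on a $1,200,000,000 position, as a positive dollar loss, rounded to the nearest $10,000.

σ_{10d} = 0.894% × √10 = 2.827%; μ_{10d} = 10 × 0.002% = 0.020%.
VaR = −(0.020%) + 1.341 × 2.827% = 3.771%.
On $1,200,000,000: 0.03771 × $1,200,000,000 = $45,252,000.

$45,250,000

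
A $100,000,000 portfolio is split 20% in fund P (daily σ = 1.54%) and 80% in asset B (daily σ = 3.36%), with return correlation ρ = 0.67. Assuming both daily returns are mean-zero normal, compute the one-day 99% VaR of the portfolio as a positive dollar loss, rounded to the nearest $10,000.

$6,750,000

σ_p² = 0.2²·1.54² + 0.8²·3.36² + 2·0.67·0.2·0.8·1.54·3.36 = 8.4296 (%²).
σ_p = √8.4296 = 2.903%.
At 99%, z = 2.326.
VaR = 2.326 × 2.903% = 6.752%; on $100,000,000 that is $6,752,000.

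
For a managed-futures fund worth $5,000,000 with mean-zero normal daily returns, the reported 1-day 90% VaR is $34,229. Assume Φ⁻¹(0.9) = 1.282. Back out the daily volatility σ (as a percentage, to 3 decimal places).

0.534%

VaR as a fraction: $34,229 / $5,000,000 = 0.685%.
σ = VaR / z = 0.685% / 1.282 = 0.534%.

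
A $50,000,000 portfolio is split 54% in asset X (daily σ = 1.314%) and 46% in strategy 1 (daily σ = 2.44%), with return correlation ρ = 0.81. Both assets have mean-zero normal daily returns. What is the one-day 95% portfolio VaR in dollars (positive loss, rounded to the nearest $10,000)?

$1,440,000

σ_p² = 0.54²·1.314² + 0.46²·2.44² + 2·0.81·0.54·0.46·1.314·2.44 = 3.0534 (%²).
σ_p = √3.0534 = 1.747%.
At 95%, z = 1.645.
VaR = 1.645 × 1.747% = 2.874%; on $50,000,000 that is $1,437,000.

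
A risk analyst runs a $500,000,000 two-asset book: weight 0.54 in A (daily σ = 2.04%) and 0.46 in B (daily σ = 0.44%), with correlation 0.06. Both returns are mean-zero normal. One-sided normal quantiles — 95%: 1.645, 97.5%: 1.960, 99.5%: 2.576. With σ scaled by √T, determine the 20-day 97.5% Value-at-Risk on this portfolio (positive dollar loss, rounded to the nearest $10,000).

σ_p = √(0.54²·2.04² + 0.46²·0.44² + 2·0.06·0.54·0.46·2.04·0.44) = 1.132%.
σ_{20d} = 1.132% × √20 = 5.062%.
VaR = 1.960 × 5.062% = 9.922%; on $500,000,000 that is $49,610,000.

$49,610,000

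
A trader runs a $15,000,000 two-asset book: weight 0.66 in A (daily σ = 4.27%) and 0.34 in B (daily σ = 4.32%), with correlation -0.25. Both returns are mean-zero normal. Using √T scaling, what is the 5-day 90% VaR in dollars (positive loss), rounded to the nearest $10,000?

σ_p = √(0.66²·4.27² + 0.34²·4.32² + 2·-0.25·0.66·0.34·4.27·4.32) = 2.834%.
σ_{5d} = 2.834% × √5 = 6.337%.
z(90%) = 1.282.
VaR = 1.282 × 6.337% = 8.124%; on $15,000,000 that is $1,218,600.

$1,220,000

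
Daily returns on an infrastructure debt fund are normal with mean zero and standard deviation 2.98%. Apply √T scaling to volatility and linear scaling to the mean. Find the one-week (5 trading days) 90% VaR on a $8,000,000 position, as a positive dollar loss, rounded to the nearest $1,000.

$683,000

At 90%, z = 1.282.
σ_{5d} = 2.98% × √5 = 6.663%.
VaR = 1.282 × 6.663% = 8.542%.
On $8,000,000: 0.08542 × $8,000,000 = $683,360.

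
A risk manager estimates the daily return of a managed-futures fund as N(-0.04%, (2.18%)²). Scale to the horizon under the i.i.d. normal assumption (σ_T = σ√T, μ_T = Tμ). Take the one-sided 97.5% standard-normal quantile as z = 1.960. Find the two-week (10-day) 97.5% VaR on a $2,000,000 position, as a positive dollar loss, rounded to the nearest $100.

σ_{10d} = 2.18% × √10 = 6.894%; μ_{10d} = 10 × -0.04% = -0.400%.
VaR = −(-0.400%) + 1.960 × 6.894% = 13.912%.
On $2,000,000: 0.13912 × $2,000,000 = $278,240.

$278,200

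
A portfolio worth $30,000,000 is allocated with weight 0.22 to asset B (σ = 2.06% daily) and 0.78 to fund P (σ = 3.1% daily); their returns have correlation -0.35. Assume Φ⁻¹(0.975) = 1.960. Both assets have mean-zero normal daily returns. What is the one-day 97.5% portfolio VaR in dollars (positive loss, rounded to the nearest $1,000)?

σ_p² = 0.22²·2.06² + 0.78²·3.1² + 2·-0.35·0.22·0.78·2.06·3.1 = 5.2850 (%²).
σ_p = √5.2850 = 2.299%.
VaR = 1.960 × 2.299% = 4.506%; on $30,000,000 that is $1,351,800.

$1,352,000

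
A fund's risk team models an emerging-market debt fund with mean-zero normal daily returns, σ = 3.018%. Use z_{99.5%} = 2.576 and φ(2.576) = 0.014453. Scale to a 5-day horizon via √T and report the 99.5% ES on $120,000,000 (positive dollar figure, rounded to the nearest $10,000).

σ_{5d} = 3.018% × √5 = 6.748%.
ES multiplier = φ(z)/(1−α) = 0.014453/0.005 = 2.891.
ES = 6.748% × 2.891 = 19.508%; on $120,000,000: $23,409,600.

$23,410,000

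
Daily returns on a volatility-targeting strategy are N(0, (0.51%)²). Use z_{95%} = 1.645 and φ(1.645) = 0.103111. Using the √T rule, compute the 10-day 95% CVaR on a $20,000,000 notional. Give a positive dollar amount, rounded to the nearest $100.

σ_{10d} = 0.51% × √10 = 1.613%.
ES multiplier = φ(z)/(1−α) = 0.103111/0.05 = 2.062.
ES = 1.613% × 2.062 = 3.326%; on $20,000,000: $665,200.

$665,200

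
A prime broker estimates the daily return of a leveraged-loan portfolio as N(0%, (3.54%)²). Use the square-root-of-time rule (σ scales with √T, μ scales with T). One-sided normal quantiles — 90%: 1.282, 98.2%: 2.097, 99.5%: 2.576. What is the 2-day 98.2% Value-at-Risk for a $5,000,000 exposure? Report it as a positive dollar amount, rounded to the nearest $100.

σ_{2d} = 3.54% × √2 = 5.006%.
VaR = 2.097 × 5.006% = 10.498%.
On $5,000,000: 0.10498 × $5,000,000 = $524,900.

$524,900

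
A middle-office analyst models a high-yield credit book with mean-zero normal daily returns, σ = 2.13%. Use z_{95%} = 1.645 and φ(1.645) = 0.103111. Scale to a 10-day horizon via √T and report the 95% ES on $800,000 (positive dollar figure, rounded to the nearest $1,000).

σ_{10d} = 2.13% × √10 = 6.736%.
ES multiplier = φ(z)/(1−α) = 0.103111/0.05 = 2.062.
ES = 6.736% × 2.062 = 13.890%; on $800,000: $111,120.

$111,000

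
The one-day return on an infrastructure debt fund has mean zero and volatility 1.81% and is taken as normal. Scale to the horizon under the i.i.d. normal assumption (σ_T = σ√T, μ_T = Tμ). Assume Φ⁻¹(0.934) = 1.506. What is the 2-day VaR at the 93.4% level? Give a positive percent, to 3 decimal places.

σ_{2d} = 1.81% × √2 = 2.560%.
VaR = 1.506 × 2.560% = 3.855%.

3.855%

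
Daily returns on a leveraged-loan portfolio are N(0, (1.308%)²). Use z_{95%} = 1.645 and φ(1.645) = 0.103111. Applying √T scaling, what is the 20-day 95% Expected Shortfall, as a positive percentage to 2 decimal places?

12.06%

σ_{20d} = 1.308% × √20 = 5.850%.
ES multiplier = φ(z)/(1−α) = 0.103111/0.05 = 2.062.
ES = 5.850% × 2.062 = 12.063%.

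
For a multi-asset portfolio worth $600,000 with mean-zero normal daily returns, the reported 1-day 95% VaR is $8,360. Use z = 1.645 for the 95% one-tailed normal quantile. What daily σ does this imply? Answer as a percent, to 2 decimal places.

VaR as a fraction: $8,360 / $600,000 = 1.393%.
σ = VaR / z = 1.393% / 1.645 = 0.847%.

0.85%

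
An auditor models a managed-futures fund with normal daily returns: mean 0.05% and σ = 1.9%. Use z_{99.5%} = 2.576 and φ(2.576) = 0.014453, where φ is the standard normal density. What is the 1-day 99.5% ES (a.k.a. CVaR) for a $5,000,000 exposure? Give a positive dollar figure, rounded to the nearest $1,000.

Tail multiplier: φ(z)/(1−α) = 0.014453 / 0.005 = 2.891.
ES = −(0.05%) + 1.9% × 2.891 = 5.443%.
On $5,000,000: 0.05443 × $5,000,000 = $272,150.

$272,000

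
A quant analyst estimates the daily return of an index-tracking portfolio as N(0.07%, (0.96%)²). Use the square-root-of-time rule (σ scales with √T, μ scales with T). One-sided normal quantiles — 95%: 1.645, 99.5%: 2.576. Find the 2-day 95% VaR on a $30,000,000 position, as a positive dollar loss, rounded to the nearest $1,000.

σ_{2d} = 0.96% × √2 = 1.358%; μ_{2d} = 2 × 0.07% = 0.140%.
VaR = −(0.140%) + 1.645 × 1.358% = 2.094%.
On $30,000,000: 0.02094 × $30,000,000 = $628,200.

$628,000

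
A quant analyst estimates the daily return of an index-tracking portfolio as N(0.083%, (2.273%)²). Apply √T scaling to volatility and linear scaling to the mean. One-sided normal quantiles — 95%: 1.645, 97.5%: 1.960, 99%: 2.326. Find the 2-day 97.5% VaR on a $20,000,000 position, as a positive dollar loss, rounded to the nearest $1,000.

σ_{2d} = 2.273% × √2 = 3.215%; μ_{2d} = 2 × 0.083% = 0.166%.
VaR = −(0.166%) + 1.960 × 3.215% = 6.135%.
On $20,000,000: 0.06135 × $20,000,000 = $1,227,000.

$1,227,000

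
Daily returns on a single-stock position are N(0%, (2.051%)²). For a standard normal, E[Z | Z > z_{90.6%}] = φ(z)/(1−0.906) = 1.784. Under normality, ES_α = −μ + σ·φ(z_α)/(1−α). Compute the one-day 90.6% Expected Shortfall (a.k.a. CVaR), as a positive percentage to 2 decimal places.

3.66%

ES = 2.051% × 1.784 = 3.659%.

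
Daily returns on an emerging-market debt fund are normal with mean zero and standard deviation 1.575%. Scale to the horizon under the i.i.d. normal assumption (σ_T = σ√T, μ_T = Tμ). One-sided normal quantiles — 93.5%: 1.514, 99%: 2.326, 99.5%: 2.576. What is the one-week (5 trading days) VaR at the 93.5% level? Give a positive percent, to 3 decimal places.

5.332%

σ_{5d} = 1.575% × √5 = 3.522%.
VaR = 1.514 × 3.522% = 5.332%.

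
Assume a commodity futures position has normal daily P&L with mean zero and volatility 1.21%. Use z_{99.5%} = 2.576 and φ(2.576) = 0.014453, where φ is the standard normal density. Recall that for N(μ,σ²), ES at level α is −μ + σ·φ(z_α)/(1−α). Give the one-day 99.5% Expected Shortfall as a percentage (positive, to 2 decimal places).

3.50%

Tail multiplier: φ(z)/(1−α) = 0.014453 / 0.005 = 2.891.
ES = 1.21% × 2.891 = 3.498%.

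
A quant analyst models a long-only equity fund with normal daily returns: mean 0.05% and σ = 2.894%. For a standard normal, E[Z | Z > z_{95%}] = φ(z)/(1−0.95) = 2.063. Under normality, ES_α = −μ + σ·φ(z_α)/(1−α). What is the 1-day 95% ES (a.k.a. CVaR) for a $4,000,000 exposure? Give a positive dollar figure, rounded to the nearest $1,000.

$237,000

ES = −(0.05%) + 2.894% × 2.063 = 5.920%.
On $4,000,000: 0.05920 × $4,000,000 = $236,800.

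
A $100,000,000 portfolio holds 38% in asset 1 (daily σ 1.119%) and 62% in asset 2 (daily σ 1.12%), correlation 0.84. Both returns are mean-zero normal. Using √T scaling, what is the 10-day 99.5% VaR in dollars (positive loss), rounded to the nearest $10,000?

$8,770,000

σ_p = √(0.38²·1.119² + 0.62²·1.12² + 2·0.84·0.38·0.62·1.119·1.12) = 1.077%.
σ_{10d} = 1.077% × √10 = 3.406%.
z(99.5%) = 2.576.
VaR = 2.576 × 3.406% = 8.774%; on $100,000,000 that is $8,774,000.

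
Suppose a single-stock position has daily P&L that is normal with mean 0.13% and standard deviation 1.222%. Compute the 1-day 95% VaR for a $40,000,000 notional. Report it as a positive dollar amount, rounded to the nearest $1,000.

At 95% one-sided, z = 1.645.
VaR = −μ + z·σ = −(0.13%) + 1.645 × 1.222% = 1.880%.
On $40,000,000: 0.01880 × $40,000,000 = $752,000.

$752,000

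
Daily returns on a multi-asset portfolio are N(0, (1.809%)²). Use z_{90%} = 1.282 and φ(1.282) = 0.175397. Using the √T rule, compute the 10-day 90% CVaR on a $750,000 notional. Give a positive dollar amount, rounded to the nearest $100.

$75,300

σ_{10d} = 1.809% × √10 = 5.721%.
ES multiplier = φ(z)/(1−α) = 0.175397/0.1 = 1.754.
ES = 5.721% × 1.754 = 10.035%; on $750,000: $75,262.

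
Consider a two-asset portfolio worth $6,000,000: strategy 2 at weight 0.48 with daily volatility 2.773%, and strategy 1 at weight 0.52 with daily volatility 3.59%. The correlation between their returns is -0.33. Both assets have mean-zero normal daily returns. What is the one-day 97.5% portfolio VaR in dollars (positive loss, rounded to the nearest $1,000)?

$224,000

σ_p² = 0.48²·2.773² + 0.52²·3.59² + 2·-0.33·0.48·0.52·2.773·3.59 = 3.6167 (%²).
σ_p = √3.6167 = 1.902%.
At 97.5%, z = 1.960.
VaR = 1.960 × 1.902% = 3.728%; on $6,000,000 that is $223,680.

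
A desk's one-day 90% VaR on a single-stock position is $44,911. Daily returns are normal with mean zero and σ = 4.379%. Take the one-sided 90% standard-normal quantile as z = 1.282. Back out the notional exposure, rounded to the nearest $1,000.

VaR as a fraction of value: z·σ = 1.282 × 4.379% = 5.61388%.
Position = $44,911 / 0.0561388 = $800,000.

$800,000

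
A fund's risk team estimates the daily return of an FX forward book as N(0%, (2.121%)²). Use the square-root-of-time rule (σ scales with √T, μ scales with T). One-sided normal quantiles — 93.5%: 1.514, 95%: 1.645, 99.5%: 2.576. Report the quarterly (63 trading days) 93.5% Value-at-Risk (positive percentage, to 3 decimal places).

25.488%

σ_{63d} = 2.121% × √63 = 16.835%.
VaR = 1.514 × 16.835% = 25.488%.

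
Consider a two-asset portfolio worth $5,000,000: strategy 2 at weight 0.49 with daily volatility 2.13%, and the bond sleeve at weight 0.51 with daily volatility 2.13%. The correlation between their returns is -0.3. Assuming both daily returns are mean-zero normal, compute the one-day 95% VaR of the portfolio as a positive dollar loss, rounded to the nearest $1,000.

$104,000

σ_p² = 0.49²·2.13² + 0.51²·2.13² + 2·-0.3·0.49·0.51·2.13·2.13 = 1.5891 (%²).
σ_p = √1.5891 = 1.261%.
At 95%, z = 1.645.
VaR = 1.645 × 1.261% = 2.074%; on $5,000,000 that is $103,700.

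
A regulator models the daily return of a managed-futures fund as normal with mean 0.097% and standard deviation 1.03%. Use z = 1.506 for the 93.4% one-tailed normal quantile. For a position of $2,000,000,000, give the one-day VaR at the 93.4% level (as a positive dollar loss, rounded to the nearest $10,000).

$29,080,000

VaR = −μ + z·σ = −(0.097%) + 1.506 × 1.03% = 1.454%.
On $2,000,000,000: 0.01454 × $2,000,000,000 = $29,080,000.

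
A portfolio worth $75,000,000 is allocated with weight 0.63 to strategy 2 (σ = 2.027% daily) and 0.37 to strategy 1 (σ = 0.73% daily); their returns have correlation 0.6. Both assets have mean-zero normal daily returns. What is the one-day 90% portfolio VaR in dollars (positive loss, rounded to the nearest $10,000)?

$1,400,000

σ_p² = 0.63²·2.027² + 0.37²·0.73² + 2·0.6·0.63·0.37·2.027·0.73 = 2.1176 (%²).
σ_p = √2.1176 = 1.455%.
At 90%, z = 1.282.
VaR = 1.282 × 1.455% = 1.865%; on $75,000,000 that is $1,398,750.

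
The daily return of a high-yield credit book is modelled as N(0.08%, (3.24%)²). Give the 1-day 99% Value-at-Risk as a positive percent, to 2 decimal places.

At 99% one-sided, z = 2.326.
VaR = −μ + z·σ = −(0.08%) + 2.326 × 3.24% = 7.456%.

7.46%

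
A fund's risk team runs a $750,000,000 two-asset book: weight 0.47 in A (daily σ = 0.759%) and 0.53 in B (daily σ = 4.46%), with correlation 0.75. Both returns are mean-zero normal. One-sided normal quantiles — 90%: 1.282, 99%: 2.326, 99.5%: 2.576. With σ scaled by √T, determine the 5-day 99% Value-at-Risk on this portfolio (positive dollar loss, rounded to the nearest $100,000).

σ_p = √(0.47²·0.759² + 0.53²·4.46² + 2·0.75·0.47·0.53·0.759·4.46) = 2.642%.
σ_{5d} = 2.642% × √5 = 5.908%.
VaR = 2.326 × 5.908% = 13.742%; on $750,000,000 that is $103,065,000.

$103,100,000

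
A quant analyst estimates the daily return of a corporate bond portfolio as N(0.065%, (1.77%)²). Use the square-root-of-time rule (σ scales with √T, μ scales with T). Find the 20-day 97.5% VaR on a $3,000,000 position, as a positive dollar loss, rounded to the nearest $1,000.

$426,000

At 97.5%, z = 1.960.
σ_{20d} = 1.77% × √20 = 7.916%; μ_{20d} = 20 × 0.065% = 1.300%.
VaR = −(1.300%) + 1.960 × 7.916% = 14.215%.
On $3,000,000: 0.14215 × $3,000,000 = $426,450.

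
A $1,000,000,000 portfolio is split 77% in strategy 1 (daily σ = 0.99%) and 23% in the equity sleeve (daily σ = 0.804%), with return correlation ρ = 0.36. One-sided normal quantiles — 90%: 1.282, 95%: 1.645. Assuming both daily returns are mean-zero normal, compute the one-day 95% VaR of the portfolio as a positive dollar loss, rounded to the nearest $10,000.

$13,930,000

σ_p² = 0.77²·0.99² + 0.23²·0.804² + 2·0.36·0.77·0.23·0.99·0.804 = 0.7168 (%²).
σ_p = √0.7168 = 0.847%.
VaR = 1.645 × 0.847% = 1.393%; on $1,000,000,000 that is $13,930,000.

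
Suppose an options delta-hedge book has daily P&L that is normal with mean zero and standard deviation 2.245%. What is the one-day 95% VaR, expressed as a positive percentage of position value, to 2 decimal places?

At 95% one-sided, z = 1.645.
VaR = z·σ = 1.645 × 2.245% = 3.693%.

3.69%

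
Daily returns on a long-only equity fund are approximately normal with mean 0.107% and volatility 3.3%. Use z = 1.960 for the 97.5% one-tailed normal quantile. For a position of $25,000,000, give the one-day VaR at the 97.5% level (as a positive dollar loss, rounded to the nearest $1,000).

$1,590,000

VaR = −μ + z·σ = −(0.107%) + 1.960 × 3.3% = 6.361%.
On $25,000,000: 0.06361 × $25,000,000 = $1,590,250.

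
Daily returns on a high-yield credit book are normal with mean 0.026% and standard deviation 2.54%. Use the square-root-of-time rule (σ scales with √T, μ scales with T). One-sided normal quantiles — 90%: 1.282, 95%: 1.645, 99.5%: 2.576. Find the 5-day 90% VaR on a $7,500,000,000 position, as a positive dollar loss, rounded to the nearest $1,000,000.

$536,000,000

σ_{5d} = 2.54% × √5 = 5.680%; μ_{5d} = 5 × 0.026% = 0.130%.
VaR = −(0.130%) + 1.282 × 5.680% = 7.152%.
On $7,500,000,000: 0.07152 × $7,500,000,000 = $536,400,000.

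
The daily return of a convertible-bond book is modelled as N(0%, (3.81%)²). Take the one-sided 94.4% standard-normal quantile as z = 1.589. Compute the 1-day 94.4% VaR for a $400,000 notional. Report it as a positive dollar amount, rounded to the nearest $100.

VaR = z·σ = 1.589 × 3.81% = 6.054%.
On $400,000: 0.06054 × $400,000 = $24,216.

$24,200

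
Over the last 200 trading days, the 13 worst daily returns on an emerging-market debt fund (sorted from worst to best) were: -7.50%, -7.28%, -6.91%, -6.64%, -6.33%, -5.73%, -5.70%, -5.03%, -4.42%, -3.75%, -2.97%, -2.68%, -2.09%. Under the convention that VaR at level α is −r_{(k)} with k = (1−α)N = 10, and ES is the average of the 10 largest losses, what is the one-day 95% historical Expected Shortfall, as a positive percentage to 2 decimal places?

The 10 worst returns sum to -59.29%.
ES = −(-59.29%) / 10 = 5.929% ≈ 5.93%.

5.93%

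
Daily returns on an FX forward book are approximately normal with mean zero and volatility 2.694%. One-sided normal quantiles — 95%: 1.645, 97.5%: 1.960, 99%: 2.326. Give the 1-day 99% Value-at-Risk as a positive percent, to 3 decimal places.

VaR = z·σ = 2.326 × 2.694% = 6.266%.

6.266%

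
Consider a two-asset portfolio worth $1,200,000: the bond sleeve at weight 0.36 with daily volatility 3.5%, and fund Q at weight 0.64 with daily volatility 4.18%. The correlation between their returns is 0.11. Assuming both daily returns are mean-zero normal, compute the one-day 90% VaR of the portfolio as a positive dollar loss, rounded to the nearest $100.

σ_p² = 0.36²·3.5² + 0.64²·4.18² + 2·0.11·0.36·0.64·3.5·4.18 = 9.4859 (%²).
σ_p = √9.4859 = 3.080%.
At 90%, z = 1.282.
VaR = 1.282 × 3.080% = 3.949%; on $1,200,000 that is $47,388.

$47,400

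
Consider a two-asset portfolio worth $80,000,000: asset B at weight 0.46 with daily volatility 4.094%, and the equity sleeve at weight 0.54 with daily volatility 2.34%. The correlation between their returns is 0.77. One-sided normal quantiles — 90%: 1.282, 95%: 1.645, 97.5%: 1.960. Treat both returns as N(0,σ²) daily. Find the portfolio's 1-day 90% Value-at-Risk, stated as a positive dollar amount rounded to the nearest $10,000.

σ_p² = 0.46²·4.094² + 0.54²·2.34² + 2·0.77·0.46·0.54·4.094·2.34 = 8.8080 (%²).
σ_p = √8.8080 = 2.968%.
VaR = 1.282 × 2.968% = 3.805%; on $80,000,000 that is $3,044,000.

$3,040,000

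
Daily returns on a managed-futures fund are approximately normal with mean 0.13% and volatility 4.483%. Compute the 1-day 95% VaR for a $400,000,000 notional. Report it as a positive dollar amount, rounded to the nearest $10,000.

$28,980,000

At 95% one-sided, z = 1.645.
VaR = −μ + z·σ = −(0.13%) + 1.645 × 4.483% = 7.245%.
On $400,000,000: 0.07245 × $400,000,000 = $28,980,000.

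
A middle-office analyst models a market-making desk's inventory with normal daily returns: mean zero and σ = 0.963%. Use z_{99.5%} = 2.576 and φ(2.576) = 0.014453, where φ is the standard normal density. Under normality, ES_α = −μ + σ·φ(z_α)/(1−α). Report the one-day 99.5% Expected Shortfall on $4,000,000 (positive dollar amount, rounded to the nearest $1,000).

$111,000

Tail multiplier: φ(z)/(1−α) = 0.014453 / 0.005 = 2.891.
ES = 0.963% × 2.891 = 2.784%.
On $4,000,000: 0.02784 × $4,000,000 = $111,360.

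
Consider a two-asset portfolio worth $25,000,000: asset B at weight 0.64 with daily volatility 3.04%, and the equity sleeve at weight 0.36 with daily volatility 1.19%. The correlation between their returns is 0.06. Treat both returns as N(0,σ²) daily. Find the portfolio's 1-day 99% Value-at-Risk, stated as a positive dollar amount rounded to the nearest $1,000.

$1,173,000

σ_p² = 0.64²·3.04² + 0.36²·1.19² + 2·0.06·0.64·0.36·3.04·1.19 = 4.0689 (%²).
σ_p = √4.0689 = 2.017%.
At 99%, z = 2.326.
VaR = 2.326 × 2.017% = 4.692%; on $25,000,000 that is $1,173,000.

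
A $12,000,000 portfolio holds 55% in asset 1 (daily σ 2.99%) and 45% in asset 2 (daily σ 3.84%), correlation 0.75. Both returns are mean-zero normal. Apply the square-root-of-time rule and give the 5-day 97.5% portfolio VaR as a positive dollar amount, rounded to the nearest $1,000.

$1,659,000

σ_p = √(0.55²·2.99² + 0.45²·3.84² + 2·0.75·0.55·0.45·2.99·3.84) = 3.155%.
σ_{5d} = 3.155% × √5 = 7.055%.
z(97.5%) = 1.960.
VaR = 1.960 × 7.055% = 13.828%; on $12,000,000 that is $1,659,360.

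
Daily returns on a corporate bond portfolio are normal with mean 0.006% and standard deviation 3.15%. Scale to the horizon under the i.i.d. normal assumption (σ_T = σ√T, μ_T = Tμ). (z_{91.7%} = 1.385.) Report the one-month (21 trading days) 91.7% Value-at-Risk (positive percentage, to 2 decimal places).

19.87%

σ_{21d} = 3.15% × √21 = 14.435%; μ_{21d} = 21 × 0.006% = 0.126%.
VaR = −(0.126%) + 1.385 × 14.435% = 19.866%.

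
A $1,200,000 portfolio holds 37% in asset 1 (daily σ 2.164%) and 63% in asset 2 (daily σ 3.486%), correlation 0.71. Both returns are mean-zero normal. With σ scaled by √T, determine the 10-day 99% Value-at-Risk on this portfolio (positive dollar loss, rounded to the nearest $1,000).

σ_p = √(0.37²·2.164² + 0.63²·3.486² + 2·0.71·0.37·0.63·2.164·3.486) = 2.822%.
σ_{10d} = 2.822% × √10 = 8.924%.
z(99%) = 2.326.
VaR = 2.326 × 8.924% = 20.757%; on $1,200,000 that is $249,084.

$249,000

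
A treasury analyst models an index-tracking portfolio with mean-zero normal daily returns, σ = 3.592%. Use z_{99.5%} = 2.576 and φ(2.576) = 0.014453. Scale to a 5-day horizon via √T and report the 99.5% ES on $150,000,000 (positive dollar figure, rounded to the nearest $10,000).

$34,830,000

σ_{5d} = 3.592% × √5 = 8.032%.
ES multiplier = φ(z)/(1−α) = 0.014453/0.005 = 2.891.
ES = 8.032% × 2.891 = 23.221%; on $150,000,000: $34,831,500.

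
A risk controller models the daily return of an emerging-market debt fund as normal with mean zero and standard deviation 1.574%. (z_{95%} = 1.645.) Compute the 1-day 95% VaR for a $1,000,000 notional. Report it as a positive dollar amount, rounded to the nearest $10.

$25,890

VaR = z·σ = 1.645 × 1.574% = 2.589%.
On $1,000,000: 0.02589 × $1,000,000 = $25,890.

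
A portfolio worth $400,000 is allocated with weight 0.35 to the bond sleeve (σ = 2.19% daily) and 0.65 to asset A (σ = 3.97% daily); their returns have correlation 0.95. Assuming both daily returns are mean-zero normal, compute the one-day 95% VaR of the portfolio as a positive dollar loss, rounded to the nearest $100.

$21,800

σ_p² = 0.35²·2.19² + 0.65²·3.97² + 2·0.95·0.35·0.65·2.19·3.97 = 11.0046 (%²).
σ_p = √11.0046 = 3.317%.
At 95%, z = 1.645.
VaR = 1.645 × 3.317% = 5.456%; on $400,000 that is $21,824.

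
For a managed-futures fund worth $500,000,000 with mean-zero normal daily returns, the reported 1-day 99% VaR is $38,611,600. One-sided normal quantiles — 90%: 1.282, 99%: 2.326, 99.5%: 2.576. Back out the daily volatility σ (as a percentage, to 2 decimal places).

VaR as a fraction: $38,611,600 / $500,000,000 = 7.722%.
σ = VaR / z = 7.722% / 2.326 = 3.320%.

3.32%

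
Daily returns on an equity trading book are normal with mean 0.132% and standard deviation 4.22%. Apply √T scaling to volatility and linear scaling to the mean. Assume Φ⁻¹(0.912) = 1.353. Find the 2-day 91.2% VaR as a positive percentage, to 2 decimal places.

σ_{2d} = 4.22% × √2 = 5.968%; μ_{2d} = 2 × 0.132% = 0.264%.
VaR = −(0.264%) + 1.353 × 5.968% = 7.811%.

7.81%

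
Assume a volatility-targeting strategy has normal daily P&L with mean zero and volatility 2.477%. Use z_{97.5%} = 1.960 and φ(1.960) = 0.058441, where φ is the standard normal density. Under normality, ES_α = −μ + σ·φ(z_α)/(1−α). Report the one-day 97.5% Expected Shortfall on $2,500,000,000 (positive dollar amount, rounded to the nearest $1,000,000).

Tail multiplier: φ(z)/(1−α) = 0.058441 / 0.025 = 2.338.
ES = 2.477% × 2.338 = 5.791%.
On $2,500,000,000: 0.05791 × $2,500,000,000 = $144,775,000.

$145,000,000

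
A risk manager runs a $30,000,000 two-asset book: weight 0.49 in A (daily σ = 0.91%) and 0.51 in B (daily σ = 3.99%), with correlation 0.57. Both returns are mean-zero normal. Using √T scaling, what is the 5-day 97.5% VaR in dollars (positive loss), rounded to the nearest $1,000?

$3,048,000

σ_p = √(0.49²·0.91² + 0.51²·3.99² + 2·0.57·0.49·0.51·0.91·3.99) = 2.318%.
σ_{5d} = 2.318% × √5 = 5.183%.
z(97.5%) = 1.960.
VaR = 1.960 × 5.183% = 10.159%; on $30,000,000 that is $3,047,700.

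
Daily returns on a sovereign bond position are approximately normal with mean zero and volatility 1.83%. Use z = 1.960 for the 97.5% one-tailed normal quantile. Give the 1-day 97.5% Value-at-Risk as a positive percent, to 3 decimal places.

VaR = z·σ = 1.960 × 1.83% = 3.587%.

3.587%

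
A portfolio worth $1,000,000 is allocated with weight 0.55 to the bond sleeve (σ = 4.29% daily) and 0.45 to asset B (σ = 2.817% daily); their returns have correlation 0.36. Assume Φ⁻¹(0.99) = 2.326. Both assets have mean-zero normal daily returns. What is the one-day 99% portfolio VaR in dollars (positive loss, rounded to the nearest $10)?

σ_p² = 0.55²·4.29² + 0.45²·2.817² + 2·0.36·0.55·0.45·4.29·2.817 = 9.3277 (%²).
σ_p = √9.3277 = 3.054%.
VaR = 2.326 × 3.054% = 7.104%; on $1,000,000 that is $71,040.

$71,040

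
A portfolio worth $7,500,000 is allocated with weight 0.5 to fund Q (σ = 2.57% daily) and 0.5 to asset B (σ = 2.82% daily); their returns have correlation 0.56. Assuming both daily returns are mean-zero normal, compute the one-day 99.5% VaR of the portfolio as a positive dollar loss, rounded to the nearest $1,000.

σ_p² = 0.5²·2.57² + 0.5²·2.82² + 2·0.56·0.5·0.5·2.57·2.82 = 5.6686 (%²).
σ_p = √5.6686 = 2.381%.
At 99.5%, z = 2.576.
VaR = 2.576 × 2.381% = 6.133%; on $7,500,000 that is $459,975.

$460,000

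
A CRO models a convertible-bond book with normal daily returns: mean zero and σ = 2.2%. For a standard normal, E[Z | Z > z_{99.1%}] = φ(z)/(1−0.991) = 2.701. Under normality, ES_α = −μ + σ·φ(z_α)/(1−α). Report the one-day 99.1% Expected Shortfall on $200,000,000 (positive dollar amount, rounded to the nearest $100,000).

ES = 2.2% × 2.701 = 5.942%.
On $200,000,000: 0.05942 × $200,000,000 = $11,884,000.

$11,900,000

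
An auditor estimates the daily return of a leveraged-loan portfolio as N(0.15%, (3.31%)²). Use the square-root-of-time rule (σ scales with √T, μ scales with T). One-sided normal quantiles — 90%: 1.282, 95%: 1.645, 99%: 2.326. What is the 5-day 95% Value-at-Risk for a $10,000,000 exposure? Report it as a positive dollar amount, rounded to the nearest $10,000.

$1,140,000

σ_{5d} = 3.31% × √5 = 7.401%; μ_{5d} = 5 × 0.15% = 0.750%.
VaR = −(0.750%) + 1.645 × 7.401% = 11.425%.
On $10,000,000: 0.11425 × $10,000,000 = $1,142,500.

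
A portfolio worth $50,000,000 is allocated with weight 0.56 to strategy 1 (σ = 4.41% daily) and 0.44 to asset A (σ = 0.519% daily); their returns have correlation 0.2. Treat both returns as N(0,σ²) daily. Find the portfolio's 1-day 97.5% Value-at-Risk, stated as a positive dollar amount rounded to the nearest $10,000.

σ_p² = 0.56²·4.41² + 0.44²·0.519² + 2·0.2·0.56·0.44·4.41·0.519 = 6.3767 (%²).
σ_p = √6.3767 = 2.525%.
At 97.5%, z = 1.960.
VaR = 1.960 × 2.525% = 4.949%; on $50,000,000 that is $2,474,500.

$2,470,000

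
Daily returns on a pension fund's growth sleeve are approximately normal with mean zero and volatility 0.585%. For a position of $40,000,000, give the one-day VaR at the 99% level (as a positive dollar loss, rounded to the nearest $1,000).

At 99% one-sided, z = 2.326.
VaR = z·σ = 2.326 × 0.585% = 1.361%.
On $40,000,000: 0.01361 × $40,000,000 = $544,400.

$544,000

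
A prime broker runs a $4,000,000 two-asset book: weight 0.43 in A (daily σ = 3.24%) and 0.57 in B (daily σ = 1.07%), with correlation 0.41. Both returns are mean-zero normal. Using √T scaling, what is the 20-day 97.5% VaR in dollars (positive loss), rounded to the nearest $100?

$608,300

σ_p = √(0.43²·3.24² + 0.57²·1.07² + 2·0.41·0.43·0.57·3.24·1.07) = 1.735%.
σ_{20d} = 1.735% × √20 = 7.759%.
z(97.5%) = 1.960.
VaR = 1.960 × 7.759% = 15.208%; on $4,000,000 that is $608,320.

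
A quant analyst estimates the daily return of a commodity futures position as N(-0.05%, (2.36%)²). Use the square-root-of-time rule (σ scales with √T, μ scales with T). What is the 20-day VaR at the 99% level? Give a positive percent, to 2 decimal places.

At 99%, z = 2.326.
σ_{20d} = 2.36% × √20 = 10.554%; μ_{20d} = 20 × -0.05% = -1.000%.
VaR = −(-1.000%) + 2.326 × 10.554% = 25.549%.

25.55%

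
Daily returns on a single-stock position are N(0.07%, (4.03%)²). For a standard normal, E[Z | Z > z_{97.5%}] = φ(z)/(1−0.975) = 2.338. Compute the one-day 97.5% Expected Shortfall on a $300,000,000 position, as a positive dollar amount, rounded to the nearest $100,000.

ES = −(0.07%) + 4.03% × 2.338 = 9.352%.
On $300,000,000: 0.09352 × $300,000,000 = $28,056,000.

$28,100,000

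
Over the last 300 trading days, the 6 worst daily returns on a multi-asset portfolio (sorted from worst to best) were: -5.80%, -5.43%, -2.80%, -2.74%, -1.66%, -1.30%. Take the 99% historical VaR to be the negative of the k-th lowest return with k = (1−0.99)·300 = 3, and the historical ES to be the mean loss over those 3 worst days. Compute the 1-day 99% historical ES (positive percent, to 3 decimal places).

4.677%

The 3 worst returns sum to -14.03%.
ES = −(-14.03%) / 3 = 4.6766…% ≈ 4.677%.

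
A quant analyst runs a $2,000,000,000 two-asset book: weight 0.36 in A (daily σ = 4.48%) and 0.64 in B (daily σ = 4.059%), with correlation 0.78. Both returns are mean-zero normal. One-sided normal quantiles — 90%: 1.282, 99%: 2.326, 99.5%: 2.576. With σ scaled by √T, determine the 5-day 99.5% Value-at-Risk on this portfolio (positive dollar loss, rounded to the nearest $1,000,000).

$459,000,000

σ_p = √(0.36²·4.48² + 0.64²·4.059² + 2·0.78·0.36·0.64·4.48·4.059) = 3.986%.
σ_{5d} = 3.986% × √5 = 8.913%.
VaR = 2.576 × 8.913% = 22.960%; on $2,000,000,000 that is $459,200,000.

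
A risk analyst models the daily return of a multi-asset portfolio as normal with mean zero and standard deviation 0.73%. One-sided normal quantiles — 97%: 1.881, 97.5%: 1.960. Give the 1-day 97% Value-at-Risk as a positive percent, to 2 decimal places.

VaR = z·σ = 1.881 × 0.73% = 1.373%.

1.37%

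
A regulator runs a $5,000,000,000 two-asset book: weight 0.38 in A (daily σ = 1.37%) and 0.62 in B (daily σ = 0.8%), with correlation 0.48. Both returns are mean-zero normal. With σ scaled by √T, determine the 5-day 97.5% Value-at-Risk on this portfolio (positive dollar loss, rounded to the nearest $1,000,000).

σ_p = √(0.38²·1.37² + 0.62²·0.8² + 2·0.48·0.38·0.62·1.37·0.8) = 0.875%.
σ_{5d} = 0.875% × √5 = 1.957%.
z(97.5%) = 1.960.
VaR = 1.960 × 1.957% = 3.836%; on $5,000,000,000 that is $191,800,000.

$192,000,000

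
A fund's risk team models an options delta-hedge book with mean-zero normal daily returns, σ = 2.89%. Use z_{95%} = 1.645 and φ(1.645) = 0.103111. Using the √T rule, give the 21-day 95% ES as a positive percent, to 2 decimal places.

27.31%

σ_{21d} = 2.89% × √21 = 13.244%.
ES multiplier = φ(z)/(1−α) = 0.103111/0.05 = 2.062.
ES = 13.244% × 2.062 = 27.309%.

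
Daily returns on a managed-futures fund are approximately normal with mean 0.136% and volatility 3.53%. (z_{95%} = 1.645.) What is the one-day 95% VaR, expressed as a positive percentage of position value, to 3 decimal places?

5.671%

VaR = −μ + z·σ = −(0.136%) + 1.645 × 3.53% = 5.671%.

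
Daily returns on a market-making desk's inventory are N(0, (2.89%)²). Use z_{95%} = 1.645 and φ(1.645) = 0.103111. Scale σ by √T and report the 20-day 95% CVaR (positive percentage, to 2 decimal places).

26.65%

σ_{20d} = 2.89% × √20 = 12.924%.
ES multiplier = φ(z)/(1−α) = 0.103111/0.05 = 2.062.
ES = 12.924% × 2.062 = 26.649%.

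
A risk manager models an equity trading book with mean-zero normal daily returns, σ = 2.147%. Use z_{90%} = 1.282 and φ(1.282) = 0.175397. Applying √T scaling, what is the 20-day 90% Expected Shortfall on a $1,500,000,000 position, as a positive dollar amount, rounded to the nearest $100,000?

$252,600,000

σ_{20d} = 2.147% × √20 = 9.602%.
ES multiplier = φ(z)/(1−α) = 0.175397/0.1 = 1.754.
ES = 9.602% × 1.754 = 16.842%; on $1,500,000,000: $252,630,000.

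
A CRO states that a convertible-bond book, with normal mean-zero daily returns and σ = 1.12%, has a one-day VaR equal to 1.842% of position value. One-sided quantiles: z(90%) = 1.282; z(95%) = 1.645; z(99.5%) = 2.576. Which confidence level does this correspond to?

Implied z = VaR/σ = 1.842 / 1.12 = 1.645.
This matches z(95%) = 1.645.

95%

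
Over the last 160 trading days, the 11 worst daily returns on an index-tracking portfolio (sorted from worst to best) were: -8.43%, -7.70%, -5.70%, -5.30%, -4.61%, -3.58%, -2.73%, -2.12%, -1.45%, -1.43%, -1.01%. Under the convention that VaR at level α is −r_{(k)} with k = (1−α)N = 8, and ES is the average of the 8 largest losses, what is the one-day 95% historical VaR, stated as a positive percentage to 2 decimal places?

2.12%

k = 8; the 8th lowest return is -2.12%, so VaR = 2.12%.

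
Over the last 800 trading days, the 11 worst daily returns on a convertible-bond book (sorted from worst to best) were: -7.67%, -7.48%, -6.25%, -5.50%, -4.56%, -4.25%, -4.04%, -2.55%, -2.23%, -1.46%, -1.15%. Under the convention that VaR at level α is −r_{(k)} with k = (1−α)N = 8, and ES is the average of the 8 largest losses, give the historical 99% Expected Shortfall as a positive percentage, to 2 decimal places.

The 8 worst returns sum to -42.30%.
ES = −(-42.30%) / 8 = 5.2875% ≈ 5.29%.

5.29%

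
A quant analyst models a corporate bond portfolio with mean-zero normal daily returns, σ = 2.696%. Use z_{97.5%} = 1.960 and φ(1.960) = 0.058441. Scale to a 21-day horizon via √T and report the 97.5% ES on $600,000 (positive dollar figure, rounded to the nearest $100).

σ_{21d} = 2.696% × √21 = 12.355%.
ES multiplier = φ(z)/(1−α) = 0.058441/0.025 = 2.338.
ES = 12.355% × 2.338 = 28.886%; on $600,000: $173,316.

$173,300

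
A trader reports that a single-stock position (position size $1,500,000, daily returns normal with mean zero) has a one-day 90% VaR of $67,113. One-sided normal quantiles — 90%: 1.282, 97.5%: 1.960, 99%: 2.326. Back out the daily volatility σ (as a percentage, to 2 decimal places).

3.49%

VaR as a fraction: $67,113 / $1,500,000 = 4.474%.
σ = VaR / z = 4.474% / 1.282 = 3.490%.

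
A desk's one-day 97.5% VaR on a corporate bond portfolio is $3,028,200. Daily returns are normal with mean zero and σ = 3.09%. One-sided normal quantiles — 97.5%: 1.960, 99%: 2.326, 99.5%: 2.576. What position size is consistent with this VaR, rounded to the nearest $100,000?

$50,000,000

VaR as a fraction of value: z·σ = 1.960 × 3.09% = 6.0564%.
Position = $3,028,200 / 0.060564 = $50,000,000.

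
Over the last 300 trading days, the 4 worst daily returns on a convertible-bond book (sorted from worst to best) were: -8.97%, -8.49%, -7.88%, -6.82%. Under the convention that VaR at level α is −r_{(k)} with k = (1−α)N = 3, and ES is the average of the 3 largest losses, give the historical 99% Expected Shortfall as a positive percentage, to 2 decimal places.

The 3 worst returns sum to -25.34%.
ES = −(-25.34%) / 3 = 8.4466…% ≈ 8.45%.

8.45%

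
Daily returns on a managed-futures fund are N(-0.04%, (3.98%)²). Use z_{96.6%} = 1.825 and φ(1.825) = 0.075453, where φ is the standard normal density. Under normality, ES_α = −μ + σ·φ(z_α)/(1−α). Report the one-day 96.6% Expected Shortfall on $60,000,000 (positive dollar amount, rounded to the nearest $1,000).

$5,323,000

Tail multiplier: φ(z)/(1−α) = 0.075453 / 0.034 = 2.219.
ES = −(-0.04%) + 3.98% × 2.219 = 8.872%.
On $60,000,000: 0.08872 × $60,000,000 = $5,323,200.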